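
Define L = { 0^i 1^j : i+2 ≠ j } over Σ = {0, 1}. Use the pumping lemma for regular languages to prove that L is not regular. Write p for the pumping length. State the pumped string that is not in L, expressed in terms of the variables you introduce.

0^{p+p!} 1^{p+p!+2}

Assume L is regular. Let p be the pumping length given by the pumping lemma.
Choose w = 0^p 1^{p+p!+2}. Since p ≠ (p+p!+2)-2 = p+p!, w ∈ L; and |w| ≥ p.
The pumping lemma gives a decomposition w = xyz where |xy| ≤ p and |y| > 0.
Since the first p symbols of w are all 0's and |xy| ≤ p, y lies entirely in the leading 0-block: y = 0^k for some k with 1 ≤ k ≤ p.
Since 1 ≤ k ≤ p, k divides p!; set t = 1 + p!/k. Then xy^t z has p + (p!/k)·k = p + p! copies of 0. Now the 0-count is p+p! and (1-count)-2 = (p+p!+2)-2 = p+p!, so i+2 ≠ j fails. So xy^t z = 0^{p+p!} 1^{p+p!+2} ∉ L.
This contradicts the pumping lemma, so L is not regular.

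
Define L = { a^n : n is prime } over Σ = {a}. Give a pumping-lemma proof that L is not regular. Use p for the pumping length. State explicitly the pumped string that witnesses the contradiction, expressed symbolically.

Assume L is regular. Let p be the pumping length given by the pumping lemma.
Let q be a prime with q ≥ p+2 (infinitely many primes exist), and take w = a^q ∈ L with |w| = q ≥ p.
By the pumping lemma, w = xyz with |xy| ≤ p and |y| ≥ 1.
Then y = a^k for some k with 1 ≤ k ≤ p.
Since 1 ≤ k ≤ p, |xz| = q-k. Pump with i = q+1: |xy^{q+1}z| = (q-k)+(q+1)k = q+qk = q(1+k), which is composite (both factors ≥ 2). So xy^{q+1}z = a^{q(1+k)} ∉ L.
This is a contradiction; hence L is not regular.

a^{q(1+k)}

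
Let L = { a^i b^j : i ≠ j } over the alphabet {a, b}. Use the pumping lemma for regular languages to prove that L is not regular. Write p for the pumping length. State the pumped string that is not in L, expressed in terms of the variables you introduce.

Toward a contradiction, assume L is regular with pumping length p.
Choose w = a^p b^{p+p!}. Since p ≠ p+p!, w ∈ L; and |w| ≥ p.
The pumping lemma gives a decomposition w = xyz where |xy| ≤ p and |y| > 0.
Because |xy| ≤ p and w begins with p copies of a, we have y = a^k with 1 ≤ k ≤ p.
Since 1 ≤ k ≤ p, k divides p!; set t = 1 + p!/k. Then xy^t z has p + (p!/k)·k = p + p! copies of a. Now the a-count equals the b-count, so i ≠ j fails. So xy^t z = a^{p+p!} b^{p+p!} ∉ L.
Contradiction. Therefore L is not regular.

a^{p+p!} b^{p+p!}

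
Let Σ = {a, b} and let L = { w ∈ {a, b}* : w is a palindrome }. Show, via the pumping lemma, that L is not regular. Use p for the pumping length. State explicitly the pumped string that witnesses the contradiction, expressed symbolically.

a^{p+k} b a^p

Toward a contradiction, assume L is regular with pumping length p.
Take w = a^p b a^p, a palindrome of length 2p+1 ≥ p.
The pumping lemma gives a decomposition w = xyz where |xy| ≤ p and |y| > 0.
The first p characters of w are a's, so xy (and hence y) consists only of a's. Write y = a^k, 1 ≤ k ≤ p.
Pump with i = 2: xy^2z = a^{p+k} b a^p. Its reverse is a^p b a^{p+k}, which differs from xy^2z since k ≥ 1. So xy^2z is not a palindrome and xy^2z ∉ L.
This is a contradiction; hence L is not regular.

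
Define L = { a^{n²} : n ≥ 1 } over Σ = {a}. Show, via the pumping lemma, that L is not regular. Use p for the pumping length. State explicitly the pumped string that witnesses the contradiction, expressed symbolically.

a^{p²+k}

Assume L is regular. Let p be the pumping length given by the pumping lemma.
Take w = a^{p²} ∈ L with |w| = p² ≥ p.
Write w = xyz as guaranteed by the lemma, with |xy| ≤ p and y is nonempty.
Then y = a^k for some k with 1 ≤ k ≤ p.
Pump with i = 2: xy^2z = a^{p²+k}. Since 1 ≤ k ≤ p, p² < p²+k ≤ p²+p < (p+1)², so p²+k lies strictly between consecutive squares and is not a perfect square. So xy^2z ∉ L.
This is a contradiction; hence L is not regular.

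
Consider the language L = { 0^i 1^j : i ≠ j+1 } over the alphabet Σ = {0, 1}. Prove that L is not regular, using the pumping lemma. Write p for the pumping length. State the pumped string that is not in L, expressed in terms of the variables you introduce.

Assume L is regular; let p be its pumping constant.
Choose w = 0^p 1^{p+p!-1}. Since p ≠ (p+p!-1)+1 = p+p!, w ∈ L; and |w| ≥ p.
The pumping lemma gives a decomposition w = xyz where |xy| ≤ p and y is nonempty.
Since the first p symbols of w are all 0's and |xy| ≤ p, y lies entirely in the leading 0-block: y = 0^k for some k with 1 ≤ k ≤ p.
Since 1 ≤ k ≤ p, k divides p!; set t = 1 + p!/k. Then xy^t z has p + (p!/k)·k = p + p! copies of 0. Now the 0-count is p+p! and (1-count)+1 = (p+p!-1)+1 = p+p!, so i ≠ j+1 fails. So xy^t z = 0^{p+p!} 1^{p+p!-1} ∉ L.
This is a contradiction; hence L is not regular.

0^{p+p!} 1^{p+p!-1}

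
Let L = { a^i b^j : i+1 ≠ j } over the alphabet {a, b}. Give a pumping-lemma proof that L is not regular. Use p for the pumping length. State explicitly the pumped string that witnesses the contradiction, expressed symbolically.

a^{p+p!} b^{p+p!+1}

Toward a contradiction, assume L is regular with pumping length p.
Choose w = a^p b^{p+p!+1}. Since p ≠ (p+p!+1)-1 = p+p!, w ∈ L; and |w| ≥ p.
By the pumping lemma, w = xyz with |xy| ≤ p and |y| ≥ 1.
Since the first p symbols of w are all a's and |xy| ≤ p, y lies entirely in the leading a-block: y = a^k for some k with 1 ≤ k ≤ p.
Since 1 ≤ k ≤ p, k divides p!; set t = 1 + p!/k. Then xy^t z has p + (p!/k)·k = p + p! copies of a. Now the a-count is p+p! and (b-count)-1 = (p+p!+1)-1 = p+p!, so i+1 ≠ j fails. So xy^t z = a^{p+p!} b^{p+p!+1} ∉ L.
Contradiction. Therefore L is not regular.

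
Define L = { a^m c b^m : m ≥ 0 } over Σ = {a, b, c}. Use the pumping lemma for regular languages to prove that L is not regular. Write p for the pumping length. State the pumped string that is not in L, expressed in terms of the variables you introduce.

a^{p+k} c b^p

Toward a contradiction, assume L is regular with pumping length p.
Take w = a^p c b^p ∈ L with |w| = 2p+1 ≥ p.
Write w = xyz as guaranteed by the lemma, with |xy| ≤ p and |y| > 0.
Since the first p symbols of w are all a's and |xy| ≤ p, y lies entirely in the leading a-block: y = a^k for some k with 1 ≤ k ≤ p.
Pump with i = 2: xy^2z = a^{p+k} c b^p, which would require p+k = p. But k ≥ 1, so xy^2z ∉ L.
This contradicts the pumping lemma, so L is not regular.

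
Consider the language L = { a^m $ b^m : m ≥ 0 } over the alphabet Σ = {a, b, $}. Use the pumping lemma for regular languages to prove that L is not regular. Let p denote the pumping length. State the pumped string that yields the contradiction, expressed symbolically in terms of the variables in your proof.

a^{p+k} $ b^p

Assume L is regular; let p be its pumping constant.
Take w = a^p $ b^p ∈ L with |w| = 2p+1 ≥ p.
Write w = xyz as guaranteed by the lemma, with |xy| ≤ p and |y| > 0.
Because |xy| ≤ p and w begins with p copies of a, we have y = a^k with 1 ≤ k ≤ p.
Pump with i = 2: xy^2z = a^{p+k} $ b^p, which would require p+k = p. But k ≥ 1, so xy^2z ∉ L.
This contradicts the pumping lemma, so L is not regular.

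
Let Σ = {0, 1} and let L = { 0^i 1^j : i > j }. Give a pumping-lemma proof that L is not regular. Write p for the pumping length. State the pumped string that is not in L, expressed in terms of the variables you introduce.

Toward a contradiction, assume L is regular with pumping length p.
Choose w = 0^{p+1} 1^p ∈ L, with |w| = 2p+1 ≥ p.
Write w = xyz as guaranteed by the lemma, with |xy| ≤ p and y is nonempty.
The first p characters of w are 0's, so xy (and hence y) consists only of 0's. Write y = 0^k, 1 ≤ k ≤ p.
Consider xy^0z = xz = 0^{p+1-k} 1^p. Since k ≥ 1, the 0-count p+1-k is at most p, so i > j fails; thus xz ∉ L.
This contradicts the pumping lemma, so L is not regular.

0^{p+1-k} 1^p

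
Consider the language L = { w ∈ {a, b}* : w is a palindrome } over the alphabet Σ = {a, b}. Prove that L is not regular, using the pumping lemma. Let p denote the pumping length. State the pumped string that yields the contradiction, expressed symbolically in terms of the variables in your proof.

a^{p+k} b a^p

Toward a contradiction, assume L is regular with pumping length p.
Take w = a^p b a^p, a palindrome of length 2p+1 ≥ p.
By the pumping lemma, w = xyz with |xy| ≤ p and |y| > 0.
Because |xy| ≤ p and w begins with p copies of a, we have y = a^k with 1 ≤ k ≤ p.
Pump with i = 2: xy^2z = a^{p+k} b a^p. Its reverse is a^p b a^{p+k}, which differs from xy^2z since k ≥ 1. So xy^2z is not a palindrome and xy^2z ∉ L.
Contradiction. Therefore L is not regular.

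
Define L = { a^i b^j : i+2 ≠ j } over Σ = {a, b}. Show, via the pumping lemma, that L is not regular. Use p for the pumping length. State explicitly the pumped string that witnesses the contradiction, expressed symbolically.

Assume L is regular; let p be its pumping constant.
Choose w = a^p b^{p+p!+2}. Since p ≠ (p+p!+2)-2 = p+p!, w ∈ L; and |w| ≥ p.
The pumping lemma gives a decomposition w = xyz where |xy| ≤ p and y is nonempty.
Because |xy| ≤ p and w begins with p copies of a, we have y = a^k with 1 ≤ k ≤ p.
Since 1 ≤ k ≤ p, k divides p!; set t = 1 + p!/k. Then xy^t z has p + (p!/k)·k = p + p! copies of a. Now the a-count is p+p! and (b-count)-2 = (p+p!+2)-2 = p+p!, so i+2 ≠ j fails. So xy^t z = a^{p+p!} b^{p+p!+2} ∉ L.
Contradiction. Therefore L is not regular.

a^{p+p!} b^{p+p!+2}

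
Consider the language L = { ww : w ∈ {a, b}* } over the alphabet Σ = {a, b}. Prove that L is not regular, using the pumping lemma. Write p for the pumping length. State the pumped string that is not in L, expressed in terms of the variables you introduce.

Toward a contradiction, assume L is regular with pumping length p.
Take w = a^p b^p a^p b^p = uu where u = a^pb^p; then w ∈ L and |w| = 4p ≥ p.
By the pumping lemma, w = xyz with |xy| ≤ p and |y| ≥ 1.
Because |xy| ≤ p and w begins with p copies of a, we have y = a^k with 1 ≤ k ≤ p.
Pump with i = 2: xy^2z = a^{p+k} b^p a^p b^p, of length 4p+k. Suppose this equals vv. The string starts with a and ends with b, so v does too; thus the boundary between the two copies of v is a b→a transition. There is exactly one such transition, at position 2p+k, so |v| = 2p+k and |vv| = 4p+2k ≠ 4p+k since k ≥ 1. So xy^2z ∉ L.
This is a contradiction; hence L is not regular.

a^{p+k} b^p a^p b^p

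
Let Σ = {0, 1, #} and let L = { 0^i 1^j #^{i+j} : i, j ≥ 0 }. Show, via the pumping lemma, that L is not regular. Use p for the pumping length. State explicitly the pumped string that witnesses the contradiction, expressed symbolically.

Assume L is regular. Let p be the pumping length given by the pumping lemma.
Take w = 0^p 1^p #^{2p} ∈ L (with i=j=p, i+j=2p), |w| = 4p ≥ p.
By the pumping lemma, w = xyz with |xy| ≤ p and y is nonempty.
Because |xy| ≤ p and w begins with p copies of 0, we have y = 0^k with 1 ≤ k ≤ p.
Consider xy^2z = 0^{p+k} 1^p #^{2p}. Now the 0- and 1-counts sum to 2p+k, but the #-count is 2p ≠ 2p+k. So xy^2z ∉ L.
Contradiction. Therefore L is not regular.

0^{p+k} 1^p #^{2p}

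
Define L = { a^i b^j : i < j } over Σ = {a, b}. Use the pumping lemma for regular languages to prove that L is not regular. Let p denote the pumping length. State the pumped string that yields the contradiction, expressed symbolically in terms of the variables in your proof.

Toward a contradiction, assume L is regular with pumping length p.
Choose w = a^p b^{p+1} ∈ L, with |w| = 2p+1 ≥ p.
By the pumping lemma, w = xyz with |xy| ≤ p and |y| ≥ 1.
Because |xy| ≤ p and w begins with p copies of a, we have y = a^k with 1 ≤ k ≤ p.
Consider xy^2z = a^{p+k} b^{p+1}. Since k ≥ 1, the a-count p+k is at least p+1, so i < j fails; thus xy^2z ∉ L.
This contradicts the pumping lemma, so L is not regular.

a^{p+k} b^{p+1}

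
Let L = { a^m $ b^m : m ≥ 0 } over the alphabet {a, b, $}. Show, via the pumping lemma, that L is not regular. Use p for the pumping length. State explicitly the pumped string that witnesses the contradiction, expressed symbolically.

Suppose for contradiction that L is regular, and let p be the pumping length.
Take w = a^p $ b^p ∈ L with |w| = 2p+1 ≥ p.
The pumping lemma gives a decomposition w = xyz where |xy| ≤ p and |y| ≥ 1.
The first p characters of w are a's, so xy (and hence y) consists only of a's. Write y = a^k, 1 ≤ k ≤ p.
Pump with i = 2: xy^2z = a^{p+k} $ b^p, which would require p+k = p. But k ≥ 1, so xy^2z ∉ L.
This contradicts the pumping lemma, so L is not regular.

a^{p+k} $ b^p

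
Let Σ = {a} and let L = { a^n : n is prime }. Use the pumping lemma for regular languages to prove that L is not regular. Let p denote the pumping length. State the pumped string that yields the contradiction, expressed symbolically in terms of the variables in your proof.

a^{q(1+k)}

Suppose for contradiction that L is regular, and let p be the pumping length.
Let q be a prime with q ≥ p+2 (infinitely many primes exist), and take w = a^q ∈ L with |w| = q ≥ p.
By the pumping lemma, w = xyz with |xy| ≤ p and |y| ≥ 1.
Then y = a^k for some k with 1 ≤ k ≤ p.
Since 1 ≤ k ≤ p, |xz| = q-k. Pump with i = q+1: |xy^{q+1}z| = (q-k)+(q+1)k = q+qk = q(1+k), which is composite (both factors ≥ 2). So xy^{q+1}z = a^{q(1+k)} ∉ L.
This is a contradiction; hence L is not regular.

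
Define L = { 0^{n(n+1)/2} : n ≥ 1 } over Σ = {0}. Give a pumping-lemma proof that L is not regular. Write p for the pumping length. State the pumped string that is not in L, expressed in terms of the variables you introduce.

0^{p(p+1)/2+k}

Toward a contradiction, assume L is regular with pumping length p.
Take w = 0^{p(p+1)/2} ∈ L with |w| = p(p+1)/2 ≥ p.
The pumping lemma gives a decomposition w = xyz where |xy| ≤ p and |y| ≥ 1.
Then y = 0^k for some k with 1 ≤ k ≤ p.
Pump with i = 2: xy^2z = 0^{p(p+1)/2+k}. Since 1 ≤ k ≤ p, p(p+1)/2 < p(p+1)/2+k ≤ p(p+1)/2+p < (p+1)(p+2)/2, so p(p+1)/2+k is strictly between consecutive triangular numbers. So xy^2z ∉ L.
Contradiction. Therefore L is not regular.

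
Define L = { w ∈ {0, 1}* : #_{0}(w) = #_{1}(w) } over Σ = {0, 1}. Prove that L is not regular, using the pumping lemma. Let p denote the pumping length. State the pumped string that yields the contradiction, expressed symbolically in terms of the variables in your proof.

Toward a contradiction, assume L is regular with pumping length p.
Choose w = 0^p 1^p ∈ L with |w| = 2p ≥ p.
Write w = xyz as guaranteed by the lemma, with |xy| ≤ p and y is nonempty.
Because |xy| ≤ p and w begins with p copies of 0, we have y = 0^k with 1 ≤ k ≤ p.
Pump with i = 2: xy^2z = 0^{p+k} 1^p has p+k occurrences of 0 but only p of 1. Since k ≥ 1 the counts differ, so xy^2z ∉ L.
This is a contradiction; hence L is not regular.

0^{p+k} 1^p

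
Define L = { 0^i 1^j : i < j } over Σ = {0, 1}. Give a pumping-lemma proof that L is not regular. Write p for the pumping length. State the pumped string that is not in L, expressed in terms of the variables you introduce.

0^{p+k} 1^{p+1}

Toward a contradiction, assume L is regular with pumping length p.
Choose w = 0^p 1^{p+1} ∈ L, with |w| = 2p+1 ≥ p.
Write w = xyz as guaranteed by the lemma, with |xy| ≤ p and y is nonempty.
Because |xy| ≤ p and w begins with p copies of 0, we have y = 0^k with 1 ≤ k ≤ p.
Consider xy^2z = 0^{p+k} 1^{p+1}. Since k ≥ 1, the 0-count p+k is at least p+1, so i < j fails; thus xy^2z ∉ L.
This contradicts the pumping lemma, so L is not regular.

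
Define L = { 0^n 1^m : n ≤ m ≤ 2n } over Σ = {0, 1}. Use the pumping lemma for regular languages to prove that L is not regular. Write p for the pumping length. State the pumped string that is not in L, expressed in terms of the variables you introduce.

0^{p+k} 1^p

Assume L is regular; let p be its pumping constant.
Take w = 0^p 1^p ∈ L (since p ≤ p ≤ 2p), with |w| = 2p ≥ p.
Write w = xyz as guaranteed by the lemma, with |xy| ≤ p and y is nonempty.
Because |xy| ≤ p and w begins with p copies of 0, we have y = 0^k with 1 ≤ k ≤ p.
Pump with i = 2: xy^2z = 0^{p+k} 1^p. Now n = p+k > p = m, so the condition n ≤ m fails. Thus xy^2z ∉ L.
This contradicts the pumping lemma, so L is not regular.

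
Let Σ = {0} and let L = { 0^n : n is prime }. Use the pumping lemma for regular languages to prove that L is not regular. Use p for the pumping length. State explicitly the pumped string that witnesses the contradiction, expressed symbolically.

0^{q(1+k)}

Suppose for contradiction that L is regular, and let p be the pumping length.
Let q be a prime with q ≥ p+2 (infinitely many primes exist), and take w = 0^q ∈ L with |w| = q ≥ p.
By the pumping lemma, w = xyz with |xy| ≤ p and |y| > 0.
Then y = 0^k for some k with 1 ≤ k ≤ p.
Since 1 ≤ k ≤ p, |xz| = q-k. Pump with i = q+1: |xy^{q+1}z| = (q-k)+(q+1)k = q+qk = q(1+k), which is composite (both factors ≥ 2). So xy^{q+1}z = 0^{q(1+k)} ∉ L.
Contradiction. Therefore L is not regular.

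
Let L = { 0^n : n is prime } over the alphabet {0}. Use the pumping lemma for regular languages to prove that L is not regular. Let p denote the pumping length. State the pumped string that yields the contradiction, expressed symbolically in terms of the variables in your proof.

0^{q(1+k)}

Assume L is regular; let p be its pumping constant.
Let q be a prime with q ≥ p+2 (infinitely many primes exist), and take w = 0^q ∈ L with |w| = q ≥ p.
The pumping lemma gives a decomposition w = xyz where |xy| ≤ p and y is nonempty.
Then y = 0^k for some k with 1 ≤ k ≤ p.
Since 1 ≤ k ≤ p, |xz| = q-k. Pump with i = q+1: |xy^{q+1}z| = (q-k)+(q+1)k = q+qk = q(1+k), which is composite (both factors ≥ 2). So xy^{q+1}z = 0^{q(1+k)} ∉ L.
Contradiction. Therefore L is not regular.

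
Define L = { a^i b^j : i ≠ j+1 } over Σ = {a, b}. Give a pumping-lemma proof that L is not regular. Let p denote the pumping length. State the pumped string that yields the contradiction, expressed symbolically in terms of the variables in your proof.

a^{p+p!} b^{p+p!-1}

Toward a contradiction, assume L is regular with pumping length p.
Choose w = a^p b^{p+p!-1}. Since p ≠ (p+p!-1)+1 = p+p!, w ∈ L; and |w| ≥ p.
By the pumping lemma, w = xyz with |xy| ≤ p and |y| ≥ 1.
Since the first p symbols of w are all a's and |xy| ≤ p, y lies entirely in the leading a-block: y = a^k for some k with 1 ≤ k ≤ p.
Since 1 ≤ k ≤ p, k divides p!; set t = 1 + p!/k. Then xy^t z has p + (p!/k)·k = p + p! copies of a. Now the a-count is p+p! and (b-count)+1 = (p+p!-1)+1 = p+p!, so i ≠ j+1 fails. So xy^t z = a^{p+p!} b^{p+p!-1} ∉ L.
This is a contradiction; hence L is not regular.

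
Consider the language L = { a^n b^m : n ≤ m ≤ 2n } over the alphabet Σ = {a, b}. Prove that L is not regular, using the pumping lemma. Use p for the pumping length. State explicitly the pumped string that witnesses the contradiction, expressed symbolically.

Assume L is regular. Let p be the pumping length given by the pumping lemma.
Take w = a^p b^p ∈ L (since p ≤ p ≤ 2p), with |w| = 2p ≥ p.
By the pumping lemma, w = xyz with |xy| ≤ p and |y| ≥ 1.
Since the first p symbols of w are all a's and |xy| ≤ p, y lies entirely in the leading a-block: y = a^k for some k with 1 ≤ k ≤ p.
Pump with i = 2: xy^2z = a^{p+k} b^p. Now n = p+k > p = m, so the condition n ≤ m fails. Thus xy^2z ∉ L.
This contradicts the pumping lemma, so L is not regular.

a^{p+k} b^p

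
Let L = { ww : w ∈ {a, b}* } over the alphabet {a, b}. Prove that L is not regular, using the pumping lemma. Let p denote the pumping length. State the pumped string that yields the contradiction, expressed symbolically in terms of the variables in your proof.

Toward a contradiction, assume L is regular with pumping length p.
Take w = a^p b^p a^p b^p = uu where u = a^pb^p; then w ∈ L and |w| = 4p ≥ p.
The pumping lemma gives a decomposition w = xyz where |xy| ≤ p and |y| > 0.
Because |xy| ≤ p and w begins with p copies of a, we have y = a^k with 1 ≤ k ≤ p.
Pump with i = 2: xy^2z = a^{p+k} b^p a^p b^p, of length 4p+k. Suppose this equals vv. The string starts with a and ends with b, so v does too; thus the boundary between the two copies of v is a b→a transition. There is exactly one such transition, at position 2p+k, so |v| = 2p+k and |vv| = 4p+2k ≠ 4p+k since k ≥ 1. So xy^2z ∉ L.
Contradiction. Therefore L is not regular.

a^{p+k} b^p a^p b^p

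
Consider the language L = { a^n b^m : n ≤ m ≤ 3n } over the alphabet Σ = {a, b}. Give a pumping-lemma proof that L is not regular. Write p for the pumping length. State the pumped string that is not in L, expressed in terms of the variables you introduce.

Assume L is regular; let p be its pumping constant.
Take w = a^p b^p ∈ L (since p ≤ p ≤ 3p), with |w| = 2p ≥ p.
By the pumping lemma, w = xyz with |xy| ≤ p and |y| > 0.
Because |xy| ≤ p and w begins with p copies of a, we have y = a^k with 1 ≤ k ≤ p.
Pump with i = 2: xy^2z = a^{p+k} b^p. Now n = p+k > p = m, so the condition n ≤ m fails. Thus xy^2z ∉ L.
Contradiction. Therefore L is not regular.

a^{p+k} b^p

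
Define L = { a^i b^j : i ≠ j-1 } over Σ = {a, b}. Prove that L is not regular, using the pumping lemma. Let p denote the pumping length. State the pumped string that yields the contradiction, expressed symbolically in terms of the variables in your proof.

a^{p+p!} b^{p+p!+1}

Assume L is regular. Let p be the pumping length given by the pumping lemma.
Choose w = a^p b^{p+p!+1}. Since p ≠ (p+p!+1)-1 = p+p!, w ∈ L; and |w| ≥ p.
Write w = xyz as guaranteed by the lemma, with |xy| ≤ p and |y| > 0.
Because |xy| ≤ p and w begins with p copies of a, we have y = a^k with 1 ≤ k ≤ p.
Since 1 ≤ k ≤ p, k divides p!; set t = 1 + p!/k. Then xy^t z has p + (p!/k)·k = p + p! copies of a. Now the a-count is p+p! and (b-count)-1 = (p+p!+1)-1 = p+p!, so i ≠ j-1 fails. So xy^t z = a^{p+p!} b^{p+p!+1} ∉ L.
This is a contradiction; hence L is not regular.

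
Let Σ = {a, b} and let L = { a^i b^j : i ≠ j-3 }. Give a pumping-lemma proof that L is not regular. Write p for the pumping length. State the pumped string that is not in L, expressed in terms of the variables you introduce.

Assume L is regular. Let p be the pumping length given by the pumping lemma.
Choose w = a^p b^{p+p!+3}. Since p ≠ (p+p!+3)-3 = p+p!, w ∈ L; and |w| ≥ p.
Write w = xyz as guaranteed by the lemma, with |xy| ≤ p and y is nonempty.
Since the first p symbols of w are all a's and |xy| ≤ p, y lies entirely in the leading a-block: y = a^k for some k with 1 ≤ k ≤ p.
Since 1 ≤ k ≤ p, k divides p!; set t = 1 + p!/k. Then xy^t z has p + (p!/k)·k = p + p! copies of a. Now the a-count is p+p! and (b-count)-3 = (p+p!+3)-3 = p+p!, so i ≠ j-3 fails. So xy^t z = a^{p+p!} b^{p+p!+3} ∉ L.
Contradiction. Therefore L is not regular.

a^{p+p!} b^{p+p!+3}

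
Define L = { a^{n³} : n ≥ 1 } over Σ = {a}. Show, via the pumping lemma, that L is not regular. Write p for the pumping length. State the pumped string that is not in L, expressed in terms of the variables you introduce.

a^{p³+k}

Suppose for contradiction that L is regular, and let p be the pumping length.
Take w = a^{p³} ∈ L with |w| = p³ ≥ p.
The pumping lemma gives a decomposition w = xyz where |xy| ≤ p and |y| > 0.
Then y = a^k for some k with 1 ≤ k ≤ p.
Pump with i = 2: xy^2z = a^{p³+k}. Since 1 ≤ k ≤ p, p³ < p³+k ≤ p³+p < p³+3p²+3p+1 = (p+1)³, so p³+k is not a perfect cube. So xy^2z ∉ L.
This is a contradiction; hence L is not regular.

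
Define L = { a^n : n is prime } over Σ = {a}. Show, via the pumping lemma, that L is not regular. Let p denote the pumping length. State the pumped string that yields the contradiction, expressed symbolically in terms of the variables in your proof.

a^{q(1+k)}

Suppose for contradiction that L is regular, and let p be the pumping length.
Let q be a prime with q ≥ p+2 (infinitely many primes exist), and take w = a^q ∈ L with |w| = q ≥ p.
Write w = xyz as guaranteed by the lemma, with |xy| ≤ p and y is nonempty.
Then y = a^k for some k with 1 ≤ k ≤ p.
Since 1 ≤ k ≤ p, |xz| = q-k. Pump with i = q+1: |xy^{q+1}z| = (q-k)+(q+1)k = q+qk = q(1+k), which is composite (both factors ≥ 2). So xy^{q+1}z = a^{q(1+k)} ∉ L.
This is a contradiction; hence L is not regular.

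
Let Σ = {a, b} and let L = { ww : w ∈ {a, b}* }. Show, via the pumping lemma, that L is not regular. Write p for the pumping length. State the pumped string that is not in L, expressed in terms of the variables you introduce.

a^{p+k} b^p a^p b^p

Assume L is regular; let p be its pumping constant.
Take w = a^p b^p a^p b^p = uu where u = a^pb^p; then w ∈ L and |w| = 4p ≥ p.
Write w = xyz as guaranteed by the lemma, with |xy| ≤ p and |y| ≥ 1.
Since the first p symbols of w are all a's and |xy| ≤ p, y lies entirely in the leading a-block: y = a^k for some k with 1 ≤ k ≤ p.
Pump with i = 2: xy^2z = a^{p+k} b^p a^p b^p, of length 4p+k. Suppose this equals vv. The string starts with a and ends with b, so v does too; thus the boundary between the two copies of v is a b→a transition. There is exactly one such transition, at position 2p+k, so |v| = 2p+k and |vv| = 4p+2k ≠ 4p+k since k ≥ 1. So xy^2z ∉ L.
This contradicts the pumping lemma, so L is not regular.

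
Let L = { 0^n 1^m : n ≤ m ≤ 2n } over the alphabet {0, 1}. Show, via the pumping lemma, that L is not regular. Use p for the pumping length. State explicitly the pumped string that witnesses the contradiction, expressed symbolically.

Suppose for contradiction that L is regular, and let p be the pumping length.
Take w = 0^p 1^p ∈ L (since p ≤ p ≤ 2p), with |w| = 2p ≥ p.
By the pumping lemma, w = xyz with |xy| ≤ p and |y| > 0.
Since the first p symbols of w are all 0's and |xy| ≤ p, y lies entirely in the leading 0-block: y = 0^k for some k with 1 ≤ k ≤ p.
Pump with i = 2: xy^2z = 0^{p+k} 1^p. Now n = p+k > p = m, so the condition n ≤ m fails. Thus xy^2z ∉ L.
This contradicts the pumping lemma, so L is not regular.

0^{p+k} 1^p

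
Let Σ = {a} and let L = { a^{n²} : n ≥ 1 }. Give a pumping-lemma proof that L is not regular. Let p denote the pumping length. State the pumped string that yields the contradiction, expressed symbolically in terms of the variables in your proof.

a^{p²+k}

Assume L is regular; let p be its pumping constant.
Take w = a^{p²} ∈ L with |w| = p² ≥ p.
The pumping lemma gives a decomposition w = xyz where |xy| ≤ p and |y| > 0.
Then y = a^k for some k with 1 ≤ k ≤ p.
Pump with i = 2: xy^2z = a^{p²+k}. Since 1 ≤ k ≤ p, p² < p²+k ≤ p²+p < (p+1)², so p²+k lies strictly between consecutive squares and is not a perfect square. So xy^2z ∉ L.
Contradiction. Therefore L is not regular.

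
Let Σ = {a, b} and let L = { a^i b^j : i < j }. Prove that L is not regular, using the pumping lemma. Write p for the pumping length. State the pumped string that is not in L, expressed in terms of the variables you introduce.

a^{p+k} b^{p+1}

Assume L is regular; let p be its pumping constant.
Choose w = a^p b^{p+1} ∈ L, with |w| = 2p+1 ≥ p.
Write w = xyz as guaranteed by the lemma, with |xy| ≤ p and |y| > 0.
Because |xy| ≤ p and w begins with p copies of a, we have y = a^k with 1 ≤ k ≤ p.
Consider xy^2z = a^{p+k} b^{p+1}. Since k ≥ 1, the a-count p+k is at least p+1, so i < j fails; thus xy^2z ∉ L.
Contradiction. Therefore L is not regular.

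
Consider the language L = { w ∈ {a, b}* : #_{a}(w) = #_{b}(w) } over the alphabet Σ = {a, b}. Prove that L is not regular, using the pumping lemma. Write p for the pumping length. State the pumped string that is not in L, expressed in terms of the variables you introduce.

a^{p+k} b^p

Suppose for contradiction that L is regular, and let p be the pumping length.
Choose w = a^p b^p ∈ L with |w| = 2p ≥ p.
By the pumping lemma, w = xyz with |xy| ≤ p and y is nonempty.
The first p characters of w are a's, so xy (and hence y) consists only of a's. Write y = a^k, 1 ≤ k ≤ p.
Pump with i = 2: xy^2z = a^{p+k} b^p has p+k occurrences of a but only p of b. Since k ≥ 1 the counts differ, so xy^2z ∉ L.
This contradicts the pumping lemma, so L is not regular.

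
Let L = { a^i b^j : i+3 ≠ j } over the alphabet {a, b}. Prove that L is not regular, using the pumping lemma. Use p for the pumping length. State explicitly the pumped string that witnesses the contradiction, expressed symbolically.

a^{p+p!} b^{p+p!+3}

Assume L is regular; let p be its pumping constant.
Choose w = a^p b^{p+p!+3}. Since p ≠ (p+p!+3)-3 = p+p!, w ∈ L; and |w| ≥ p.
By the pumping lemma, w = xyz with |xy| ≤ p and |y| ≥ 1.
The first p characters of w are a's, so xy (and hence y) consists only of a's. Write y = a^k, 1 ≤ k ≤ p.
Since 1 ≤ k ≤ p, k divides p!; set t = 1 + p!/k. Then xy^t z has p + (p!/k)·k = p + p! copies of a. Now the a-count is p+p! and (b-count)-3 = (p+p!+3)-3 = p+p!, so i+3 ≠ j fails. So xy^t z = a^{p+p!} b^{p+p!+3} ∉ L.
Contradiction. Therefore L is not regular.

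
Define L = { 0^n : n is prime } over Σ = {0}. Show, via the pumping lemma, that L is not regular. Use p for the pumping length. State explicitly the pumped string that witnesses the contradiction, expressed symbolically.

0^{q(1+k)}

Suppose for contradiction that L is regular, and let p be the pumping length.
Let q be a prime with q ≥ p+2 (infinitely many primes exist), and take w = 0^q ∈ L with |w| = q ≥ p.
The pumping lemma gives a decomposition w = xyz where |xy| ≤ p and |y| ≥ 1.
Then y = 0^k for some k with 1 ≤ k ≤ p.
Since 1 ≤ k ≤ p, |xz| = q-k. Pump with i = q+1: |xy^{q+1}z| = (q-k)+(q+1)k = q+qk = q(1+k), which is composite (both factors ≥ 2). So xy^{q+1}z = 0^{q(1+k)} ∉ L.
This contradicts the pumping lemma, so L is not regular.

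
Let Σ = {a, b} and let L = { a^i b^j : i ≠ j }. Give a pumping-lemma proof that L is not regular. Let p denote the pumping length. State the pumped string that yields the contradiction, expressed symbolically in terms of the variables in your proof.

Toward a contradiction, assume L is regular with pumping length p.
Choose w = a^p b^{p+p!}. Since p ≠ p+p!, w ∈ L; and |w| ≥ p.
Write w = xyz as guaranteed by the lemma, with |xy| ≤ p and y is nonempty.
Since the first p symbols of w are all a's and |xy| ≤ p, y lies entirely in the leading a-block: y = a^k for some k with 1 ≤ k ≤ p.
Since 1 ≤ k ≤ p, k divides p!; set t = 1 + p!/k. Then xy^t z has p + (p!/k)·k = p + p! copies of a. Now the a-count equals the b-count, so i ≠ j fails. So xy^t z = a^{p+p!} b^{p+p!} ∉ L.
This is a contradiction; hence L is not regular.

a^{p+p!} b^{p+p!}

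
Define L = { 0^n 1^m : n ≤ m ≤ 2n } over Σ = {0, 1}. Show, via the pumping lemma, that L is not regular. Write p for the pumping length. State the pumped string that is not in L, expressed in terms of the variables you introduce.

0^{p+k} 1^p

Suppose for contradiction that L is regular, and let p be the pumping length.
Take w = 0^p 1^p ∈ L (since p ≤ p ≤ 2p), with |w| = 2p ≥ p.
The pumping lemma gives a decomposition w = xyz where |xy| ≤ p and |y| ≥ 1.
Since the first p symbols of w are all 0's and |xy| ≤ p, y lies entirely in the leading 0-block: y = 0^k for some k with 1 ≤ k ≤ p.
Pump with i = 2: xy^2z = 0^{p+k} 1^p. Now n = p+k > p = m, so the condition n ≤ m fails. Thus xy^2z ∉ L.
Contradiction. Therefore L is not regular.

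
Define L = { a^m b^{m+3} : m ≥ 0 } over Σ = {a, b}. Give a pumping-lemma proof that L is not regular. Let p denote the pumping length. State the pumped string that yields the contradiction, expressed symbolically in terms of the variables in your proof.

a^{p+k} b^{p+3}

Assume L is regular; let p be its pumping constant.
Take w = a^p b^{p+3}. Then w ∈ L and |w| = 2p+3 ≥ p.
By the pumping lemma, w = xyz with |xy| ≤ p and y is nonempty.
The first p characters of w are a's, so xy (and hence y) consists only of a's. Write y = a^k, 1 ≤ k ≤ p.
Pump with i = 2: xy^2z = a^{p+k} b^{p+3}. For this to lie in L we would need p+3 = (p+k)+3, which forces k = 0. But k ≥ 1, so xy^2z ∉ L.
Contradiction. Therefore L is not regular.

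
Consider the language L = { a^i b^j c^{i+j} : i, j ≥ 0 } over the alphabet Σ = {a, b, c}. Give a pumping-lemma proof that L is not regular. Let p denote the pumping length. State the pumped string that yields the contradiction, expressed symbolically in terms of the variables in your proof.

a^{p+k} b^p c^{2p}

Assume L is regular; let p be its pumping constant.
Take w = a^p b^p c^{2p} ∈ L (with i=j=p, i+j=2p), |w| = 4p ≥ p.
The pumping lemma gives a decomposition w = xyz where |xy| ≤ p and |y| > 0.
The first p characters of w are a's, so xy (and hence y) consists only of a's. Write y = a^k, 1 ≤ k ≤ p.
Consider xy^2z = a^{p+k} b^p c^{2p}. Now the a- and b-counts sum to 2p+k, but the c-count is 2p ≠ 2p+k. So xy^2z ∉ L.
This contradicts the pumping lemma, so L is not regular.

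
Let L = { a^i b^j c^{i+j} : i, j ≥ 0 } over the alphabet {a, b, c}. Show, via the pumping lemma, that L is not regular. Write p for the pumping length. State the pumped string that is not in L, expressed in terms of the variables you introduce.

Suppose for contradiction that L is regular, and let p be the pumping length.
Take w = a^p b^p c^{2p} ∈ L (with i=j=p, i+j=2p), |w| = 4p ≥ p.
By the pumping lemma, w = xyz with |xy| ≤ p and |y| ≥ 1.
Because |xy| ≤ p and w begins with p copies of a, we have y = a^k with 1 ≤ k ≤ p.
Consider xy^2z = a^{p+k} b^p c^{2p}. Now the a- and b-counts sum to 2p+k, but the c-count is 2p ≠ 2p+k. So xy^2z ∉ L.
Contradiction. Therefore L is not regular.

a^{p+k} b^p c^{2p}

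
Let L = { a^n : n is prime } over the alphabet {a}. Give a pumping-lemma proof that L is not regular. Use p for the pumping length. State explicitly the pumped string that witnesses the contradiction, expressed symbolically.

Toward a contradiction, assume L is regular with pumping length p.
Let q be a prime with q ≥ p+2 (infinitely many primes exist), and take w = a^q ∈ L with |w| = q ≥ p.
The pumping lemma gives a decomposition w = xyz where |xy| ≤ p and y is nonempty.
Then y = a^k for some k with 1 ≤ k ≤ p.
Since 1 ≤ k ≤ p, |xz| = q-k. Pump with i = q+1: |xy^{q+1}z| = (q-k)+(q+1)k = q+qk = q(1+k), which is composite (both factors ≥ 2). So xy^{q+1}z = a^{q(1+k)} ∉ L.
Contradiction. Therefore L is not regular.

a^{q(1+k)}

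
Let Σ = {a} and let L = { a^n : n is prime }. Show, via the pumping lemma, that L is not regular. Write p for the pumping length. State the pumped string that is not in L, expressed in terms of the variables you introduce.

a^{q(1+k)}

Assume L is regular; let p be its pumping constant.
Let q be a prime with q ≥ p+2 (infinitely many primes exist), and take w = a^q ∈ L with |w| = q ≥ p.
The pumping lemma gives a decomposition w = xyz where |xy| ≤ p and |y| ≥ 1.
Then y = a^k for some k with 1 ≤ k ≤ p.
Since 1 ≤ k ≤ p, |xz| = q-k. Pump with i = q+1: |xy^{q+1}z| = (q-k)+(q+1)k = q+qk = q(1+k), which is composite (both factors ≥ 2). So xy^{q+1}z = a^{q(1+k)} ∉ L.
This is a contradiction; hence L is not regular.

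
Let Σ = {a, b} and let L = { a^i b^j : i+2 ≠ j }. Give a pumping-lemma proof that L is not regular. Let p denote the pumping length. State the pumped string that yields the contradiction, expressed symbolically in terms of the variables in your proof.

a^{p+p!} b^{p+p!+2}

Assume L is regular; let p be its pumping constant.
Choose w = a^p b^{p+p!+2}. Since p ≠ (p+p!+2)-2 = p+p!, w ∈ L; and |w| ≥ p.
Write w = xyz as guaranteed by the lemma, with |xy| ≤ p and y is nonempty.
Since the first p symbols of w are all a's and |xy| ≤ p, y lies entirely in the leading a-block: y = a^k for some k with 1 ≤ k ≤ p.
Since 1 ≤ k ≤ p, k divides p!; set t = 1 + p!/k. Then xy^t z has p + (p!/k)·k = p + p! copies of a. Now the a-count is p+p! and (b-count)-2 = (p+p!+2)-2 = p+p!, so i+2 ≠ j fails. So xy^t z = a^{p+p!} b^{p+p!+2} ∉ L.
This is a contradiction; hence L is not regular.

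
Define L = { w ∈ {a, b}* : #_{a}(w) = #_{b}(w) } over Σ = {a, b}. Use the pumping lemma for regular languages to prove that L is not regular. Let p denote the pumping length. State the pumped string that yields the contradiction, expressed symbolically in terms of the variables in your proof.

Suppose for contradiction that L is regular, and let p be the pumping length.
Choose w = a^p b^p ∈ L with |w| = 2p ≥ p.
By the pumping lemma, w = xyz with |xy| ≤ p and |y| > 0.
The first p characters of w are a's, so xy (and hence y) consists only of a's. Write y = a^k, 1 ≤ k ≤ p.
Pump with i = 2: xy^2z = a^{p+k} b^p has p+k occurrences of a but only p of b. Since k ≥ 1 the counts differ, so xy^2z ∉ L.
Contradiction. Therefore L is not regular.

a^{p+k} b^p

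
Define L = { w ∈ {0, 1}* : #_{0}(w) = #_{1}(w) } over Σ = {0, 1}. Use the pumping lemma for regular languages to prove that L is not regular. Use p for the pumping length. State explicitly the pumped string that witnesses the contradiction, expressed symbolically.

Assume L is regular. Let p be the pumping length given by the pumping lemma.
Choose w = 0^p 1^p ∈ L with |w| = 2p ≥ p.
The pumping lemma gives a decomposition w = xyz where |xy| ≤ p and |y| ≥ 1.
Since the first p symbols of w are all 0's and |xy| ≤ p, y lies entirely in the leading 0-block: y = 0^k for some k with 1 ≤ k ≤ p.
Pump with i = 2: xy^2z = 0^{p+k} 1^p has p+k occurrences of 0 but only p of 1. Since k ≥ 1 the counts differ, so xy^2z ∉ L.
This is a contradiction; hence L is not regular.

0^{p+k} 1^p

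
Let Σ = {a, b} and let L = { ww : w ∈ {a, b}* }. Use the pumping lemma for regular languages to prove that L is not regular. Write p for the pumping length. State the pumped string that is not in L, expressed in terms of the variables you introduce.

a^{p+k} b^p a^p b^p

Assume L is regular. Let p be the pumping length given by the pumping lemma.
Take w = a^p b^p a^p b^p = uu where u = a^pb^p; then w ∈ L and |w| = 4p ≥ p.
By the pumping lemma, w = xyz with |xy| ≤ p and |y| ≥ 1.
The first p characters of w are a's, so xy (and hence y) consists only of a's. Write y = a^k, 1 ≤ k ≤ p.
Pump with i = 2: xy^2z = a^{p+k} b^p a^p b^p, of length 4p+k. Suppose this equals vv. The string starts with a and ends with b, so v does too; thus the boundary between the two copies of v is a b→a transition. There is exactly one such transition, at position 2p+k, so |v| = 2p+k and |vv| = 4p+2k ≠ 4p+k since k ≥ 1. So xy^2z ∉ L.
This contradicts the pumping lemma, so L is not regular.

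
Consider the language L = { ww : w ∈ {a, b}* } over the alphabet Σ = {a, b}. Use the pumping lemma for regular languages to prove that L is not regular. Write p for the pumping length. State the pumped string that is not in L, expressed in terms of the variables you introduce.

Assume L is regular; let p be its pumping constant.
Take w = a^p b^p a^p b^p = uu where u = a^pb^p; then w ∈ L and |w| = 4p ≥ p.
Write w = xyz as guaranteed by the lemma, with |xy| ≤ p and |y| > 0.
Since the first p symbols of w are all a's and |xy| ≤ p, y lies entirely in the leading a-block: y = a^k for some k with 1 ≤ k ≤ p.
Pump with i = 2: xy^2z = a^{p+k} b^p a^p b^p, of length 4p+k. Suppose this equals vv. The string starts with a and ends with b, so v does too; thus the boundary between the two copies of v is a b→a transition. There is exactly one such transition, at position 2p+k, so |v| = 2p+k and |vv| = 4p+2k ≠ 4p+k since k ≥ 1. So xy^2z ∉ L.
This is a contradiction; hence L is not regular.

a^{p+k} b^p a^p b^p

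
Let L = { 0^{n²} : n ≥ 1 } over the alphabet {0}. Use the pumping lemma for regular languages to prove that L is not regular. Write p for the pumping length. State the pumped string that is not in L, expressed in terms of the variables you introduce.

0^{p²+k}

Toward a contradiction, assume L is regular with pumping length p.
Take w = 0^{p²} ∈ L with |w| = p² ≥ p.
By the pumping lemma, w = xyz with |xy| ≤ p and |y| ≥ 1.
Then y = 0^k for some k with 1 ≤ k ≤ p.
Pump with i = 2: xy^2z = 0^{p²+k}. Since 1 ≤ k ≤ p, p² < p²+k ≤ p²+p < (p+1)², so p²+k lies strictly between consecutive squares and is not a perfect square. So xy^2z ∉ L.
This contradicts the pumping lemma, so L is not regular.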